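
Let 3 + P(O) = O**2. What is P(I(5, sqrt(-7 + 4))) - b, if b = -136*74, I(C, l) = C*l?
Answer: 9986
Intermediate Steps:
b = -10064
P(O) = -3 + O**2
P(I(5, sqrt(-7 + 4))) - b = (-3 + (5*sqrt(-7 + 4))**2) - 1*(-10064) = (-3 + (5*sqrt(-3))**2) + 10064 = (-3 + (5*(I*sqrt(3)))**2) + 10064 = (-3 + (5*I*sqrt(3))**2) + 10064 = (-3 - 75) + 10064 = -78 + 10064 = 9986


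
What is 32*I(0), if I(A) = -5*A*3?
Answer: 0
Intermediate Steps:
I(A) = -15*A
32*I(0) = 32*(-15*0) = 32*0 = 0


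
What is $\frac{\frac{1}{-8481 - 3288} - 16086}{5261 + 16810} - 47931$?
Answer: $- \frac{12450439069804}{259753599} \approx -47932.0$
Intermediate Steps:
$\frac{\frac{1}{-8481 - 3288} - 16086}{5261 + 16810} - 47931 = \frac{\frac{1}{-8481 - 3288} - 16086}{22071} - 47931 = \left(\frac{1}{-11769} - 16086\right) \frac{1}{22071} - 47931 = \left(- \frac{1}{11769} - 16086\right) \frac{1}{22071} - 47931 = \left(- \frac{189316135}{11769}\right) \frac{1}{22071} - 47931 = - \frac{189316135}{259753599} - 47931 = - \frac{12450439069804}{259753599}$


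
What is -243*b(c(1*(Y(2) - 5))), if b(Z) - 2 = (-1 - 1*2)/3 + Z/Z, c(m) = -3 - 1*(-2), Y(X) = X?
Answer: -486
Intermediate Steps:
c(m) = -1 (c(m) = -3 + 2 = -1)
b(Z) = 2 (b(Z) = 2 + ((-1 - 1*2)/3 + Z/Z) = 2 + ((-1 - 2)*(1/3) + 1) = 2 + (-3*1/3 + 1) = 2 + (-1 + 1) = 2 + 0 = 2)
-243*b(c(1*(Y(2) - 5))) = -243*2 = -486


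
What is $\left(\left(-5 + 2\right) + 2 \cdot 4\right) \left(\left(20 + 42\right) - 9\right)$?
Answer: $265$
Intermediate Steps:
$\left(\left(-5 + 2\right) + 2 \cdot 4\right) \left(\left(20 + 42\right) - 9\right) = \left(-3 + 8\right) \left(62 - 9\right) = 5 \left(62 - 9\right) = 5 \cdot 53 = 265$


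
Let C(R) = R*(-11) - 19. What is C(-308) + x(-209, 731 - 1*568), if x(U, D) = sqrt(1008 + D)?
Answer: 3369 + sqrt(1171) ≈ 3403.2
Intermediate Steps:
C(R) = -19 - 11*R (C(R) = -11*R - 19 = -19 - 11*R)
C(-308) + x(-209, 731 - 1*568) = (-19 - 11*(-308)) + sqrt(1008 + (731 - 1*568)) = (-19 + 3388) + sqrt(1008 + (731 - 568)) = 3369 + sqrt(1008 + 163) = 3369 + sqrt(1171)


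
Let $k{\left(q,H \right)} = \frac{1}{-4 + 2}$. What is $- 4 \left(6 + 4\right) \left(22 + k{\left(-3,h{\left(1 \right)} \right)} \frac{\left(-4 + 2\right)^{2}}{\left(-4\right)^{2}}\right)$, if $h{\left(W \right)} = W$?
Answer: $-875$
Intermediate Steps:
$k{\left(q,H \right)} = - \frac{1}{2}$ ($k{\left(q,H \right)} = \frac{1}{-2} = - \frac{1}{2}$)
$- 4 \left(6 + 4\right) \left(22 + k{\left(-3,h{\left(1 \right)} \right)} \frac{\left(-4 + 2\right)^{2}}{\left(-4\right)^{2}}\right) = - 4 \left(6 + 4\right) \left(22 - \frac{\left(-4 + 2\right)^{2} \frac{1}{\left(-4\right)^{2}}}{2}\right) = \left(-4\right) 10 \left(22 - \frac{\left(-2\right)^{2} \cdot \frac{1}{16}}{2}\right) = - 40 \left(22 - \frac{4 \cdot \frac{1}{16}}{2}\right) = - 40 \left(22 - \frac{1}{8}\right) = \left(-40\right) \frac{175}{8} = -875$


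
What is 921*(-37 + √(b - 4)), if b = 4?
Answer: -34077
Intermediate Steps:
921*(-37 + √(b - 4)) = 921*(-37 + √(4 - 4)) = 921*(-37 + √0) = 921*(-37 + 0) = 921*(-37) = -34077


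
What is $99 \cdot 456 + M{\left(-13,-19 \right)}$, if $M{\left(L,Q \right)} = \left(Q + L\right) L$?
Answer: $45560$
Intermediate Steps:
$M{\left(L,Q \right)} = L \left(L + Q\right)$ ($M{\left(L,Q \right)} = \left(L + Q\right) L = L \left(L + Q\right)$)
$99 \cdot 456 + M{\left(-13,-19 \right)} = 99 \cdot 456 - 13 \left(-13 - 19\right) = 45144 - -416 = 45144 + 416 = 45560$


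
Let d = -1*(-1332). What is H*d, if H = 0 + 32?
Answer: 42624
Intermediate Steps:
H = 32
d = 1332
H*d = 32*1332 = 42624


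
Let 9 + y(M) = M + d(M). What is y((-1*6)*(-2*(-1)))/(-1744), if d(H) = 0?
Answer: 21/1744 ≈ 0.012041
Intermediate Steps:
y(M) = -9 + M (y(M) = -9 + (M + 0) = -9 + M)
y((-1*6)*(-2*(-1)))/(-1744) = (-9 + (-1*6)*(-2*(-1)))/(-1744) = (-9 - 6*2)*(-1/1744) = (-9 - 12)*(-1/1744) = -21*(-1/1744) = 21/1744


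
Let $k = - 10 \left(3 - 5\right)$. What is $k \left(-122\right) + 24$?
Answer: $-2416$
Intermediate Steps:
$k = 20$ ($k = \left(-10\right) \left(-2\right) = 20$)
$k \left(-122\right) + 24 = 20 \left(-122\right) + 24 = -2440 + 24 = -2416$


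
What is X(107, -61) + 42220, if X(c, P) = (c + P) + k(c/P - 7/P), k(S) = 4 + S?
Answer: 2578370/61 ≈ 42268.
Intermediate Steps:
X(c, P) = 4 + P + c - 7/P + c/P (X(c, P) = (c + P) + (4 + (c/P - 7/P)) = (P + c) + (4 + (-7/P + c/P)) = (P + c) + (4 - 7/P + c/P) = 4 + P + c - 7/P + c/P)
X(107, -61) + 42220 = (-7 + 107 - 61*(4 - 61 + 107))/(-61) + 42220 = -(-7 + 107 - 61*50)/61 + 42220 = -(-7 + 107 - 3050)/61 + 42220 = -1/61*(-2950) + 42220 = 2950/61 + 42220 = 2578370/61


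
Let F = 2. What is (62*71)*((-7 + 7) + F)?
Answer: 8804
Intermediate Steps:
(62*71)*((-7 + 7) + F) = (62*71)*((-7 + 7) + 2) = 4402*(0 + 2) = 4402*2 = 8804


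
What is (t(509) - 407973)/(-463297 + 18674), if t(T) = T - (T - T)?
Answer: 407464/444623 ≈ 0.91643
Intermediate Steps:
t(T) = T (t(T) = T - 1*0 = T + 0 = T)
(t(509) - 407973)/(-463297 + 18674) = (509 - 407973)/(-463297 + 18674) = -407464/(-444623) = -407464*(-1/444623) = 407464/444623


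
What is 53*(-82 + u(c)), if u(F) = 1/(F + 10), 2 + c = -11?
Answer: -13091/3 ≈ -4363.7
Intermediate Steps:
c = -13 (c = -2 - 11 = -13)
u(F) = 1/(10 + F)
53*(-82 + u(c)) = 53*(-82 + 1/(10 - 13)) = 53*(-82 + 1/(-3)) = 53*(-82 - 1/3) = 53*(-247/3) = -13091/3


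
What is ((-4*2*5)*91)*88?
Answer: -320320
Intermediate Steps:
((-4*2*5)*91)*88 = (-8*5*91)*88 = -40*91*88 = -3640*88 = -320320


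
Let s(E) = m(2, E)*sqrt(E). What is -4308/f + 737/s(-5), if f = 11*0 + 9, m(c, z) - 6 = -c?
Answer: -1436/3 - 737*I*sqrt(5)/20 ≈ -478.67 - 82.399*I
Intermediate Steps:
m(c, z) = 6 - c
s(E) = 4*sqrt(E) (s(E) = (6 - 1*2)*sqrt(E) = (6 - 2)*sqrt(E) = 4*sqrt(E))
f = 9 (f = 0 + 9 = 9)
-4308/f + 737/s(-5) = -4308/9 + 737/((4*sqrt(-5))) = -4308*1/9 + 737/((4*(I*sqrt(5)))) = -1436/3 + 737/((4*I*sqrt(5))) = -1436/3 + 737*(-I*sqrt(5)/20) = -1436/3 - 737*I*sqrt(5)/20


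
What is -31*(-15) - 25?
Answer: 440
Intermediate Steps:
-31*(-15) - 25 = 465 - 25 = 440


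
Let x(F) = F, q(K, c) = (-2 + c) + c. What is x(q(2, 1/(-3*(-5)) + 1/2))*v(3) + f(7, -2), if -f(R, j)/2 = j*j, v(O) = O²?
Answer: -79/5 ≈ -15.800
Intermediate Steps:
f(R, j) = -2*j² (f(R, j) = -2*j*j = -2*j²)
q(K, c) = -2 + 2*c
x(q(2, 1/(-3*(-5)) + 1/2))*v(3) + f(7, -2) = (-2 + 2*(1/(-3*(-5)) + 1/2))*3² - 2*(-2)² = (-2 + 2*(-⅓*(-⅕) + 1*(½)))*9 - 2*4 = (-2 + 2*(1/15 + ½))*9 - 8 = (-2 + 2*(17/30))*9 - 8 = (-2 + 17/15)*9 - 8 = -13/15*9 - 8 = -39/5 - 8 = -79/5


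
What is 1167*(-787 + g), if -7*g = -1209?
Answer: -5018100/7 ≈ -7.1687e+5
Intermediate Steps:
g = 1209/7 (g = -1/7*(-1209) = 1209/7 ≈ 172.71)
1167*(-787 + g) = 1167*(-787 + 1209/7) = 1167*(-4300/7) = -5018100/7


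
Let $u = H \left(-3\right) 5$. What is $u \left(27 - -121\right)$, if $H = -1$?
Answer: $2220$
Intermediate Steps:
$u = 15$ ($u = \left(-1\right) \left(-3\right) 5 = 3 \cdot 5 = 15$)
$u \left(27 - -121\right) = 15 \left(27 - -121\right) = 15 \left(27 + 121\right) = 15 \cdot 148 = 2220$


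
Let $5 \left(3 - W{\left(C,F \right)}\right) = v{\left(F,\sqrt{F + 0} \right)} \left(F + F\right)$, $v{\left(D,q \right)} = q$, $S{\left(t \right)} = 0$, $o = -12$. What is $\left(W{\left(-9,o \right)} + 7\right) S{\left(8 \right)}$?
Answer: $0$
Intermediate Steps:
$W{\left(C,F \right)} = 3 - \frac{2 F^{\frac{3}{2}}}{5}$ ($W{\left(C,F \right)} = 3 - \frac{\sqrt{F + 0} \left(F + F\right)}{5} = 3 - \frac{\sqrt{F} 2 F}{5} = 3 - \frac{2 F^{\frac{3}{2}}}{5}$)
$\left(W{\left(-9,o \right)} + 7\right) S{\left(8 \right)} = \left(\left(3 - \frac{2 \left(-12\right)^{\frac{3}{2}}}{5}\right) + 7\right) 0 = \left(\left(3 - \frac{2 \left(- 24 i \sqrt{3}\right)}{5}\right) + 7\right) 0 = \left(\left(3 + \frac{48 i \sqrt{3}}{5}\right) + 7\right) 0 = \left(10 + \frac{48 i \sqrt{3}}{5}\right) 0 = 0$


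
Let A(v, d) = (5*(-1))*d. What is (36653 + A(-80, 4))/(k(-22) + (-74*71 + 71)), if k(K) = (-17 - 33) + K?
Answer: -36633/5255 ≈ -6.9711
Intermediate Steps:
A(v, d) = -5*d
k(K) = -50 + K
(36653 + A(-80, 4))/(k(-22) + (-74*71 + 71)) = (36653 - 5*4)/((-50 - 22) + (-74*71 + 71)) = (36653 - 20)/(-72 + (-5254 + 71)) = 36633/(-72 - 5183) = 36633/(-5255) = 36633*(-1/5255) = -36633/5255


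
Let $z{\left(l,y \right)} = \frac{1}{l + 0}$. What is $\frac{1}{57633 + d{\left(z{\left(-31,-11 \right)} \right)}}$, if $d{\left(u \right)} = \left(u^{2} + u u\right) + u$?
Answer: $\frac{961}{55385284} \approx 1.7351 \cdot 10^{-5}$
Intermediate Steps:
$z{\left(l,y \right)} = \frac{1}{l}$
$d{\left(u \right)} = u + 2 u^{2}$ ($d{\left(u \right)} = \left(u^{2} + u^{2}\right) + u = 2 u^{2} + u = u + 2 u^{2}$)
$\frac{1}{57633 + d{\left(z{\left(-31,-11 \right)} \right)}} = \frac{1}{57633 + \frac{1 + \frac{2}{-31}}{-31}} = \frac{1}{57633 - \frac{1 + 2 \left(- \frac{1}{31}\right)}{31}} = \frac{1}{57633 - \frac{1 - \frac{2}{31}}{31}} = \frac{1}{57633 - \frac{29}{961}} = \frac{1}{\frac{55385284}{961}} = \frac{961}{55385284}$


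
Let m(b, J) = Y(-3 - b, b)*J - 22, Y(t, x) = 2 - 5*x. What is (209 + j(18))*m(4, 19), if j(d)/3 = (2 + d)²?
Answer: -512876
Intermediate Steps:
m(b, J) = -22 + J*(2 - 5*b) (m(b, J) = (2 - 5*b)*J - 22 = J*(2 - 5*b) - 22 = -22 + J*(2 - 5*b))
j(d) = 3*(2 + d)²
(209 + j(18))*m(4, 19) = (209 + 3*(2 + 18)²)*(-22 - 1*19*(-2 + 5*4)) = (209 + 3*20²)*(-22 - 1*19*(-2 + 20)) = (209 + 3*400)*(-22 - 1*19*18) = (209 + 1200)*(-22 - 342) = 1409*(-364) = -512876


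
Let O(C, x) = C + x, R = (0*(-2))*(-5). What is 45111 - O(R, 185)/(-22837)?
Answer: 1030200092/22837 ≈ 45111.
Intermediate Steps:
R = 0 (R = 0*(-5) = 0)
45111 - O(R, 185)/(-22837) = 45111 - (0 + 185)/(-22837) = 45111 - 185*(-1)/22837 = 45111 - 1*(-185/22837) = 45111 + 185/22837 = 1030200092/22837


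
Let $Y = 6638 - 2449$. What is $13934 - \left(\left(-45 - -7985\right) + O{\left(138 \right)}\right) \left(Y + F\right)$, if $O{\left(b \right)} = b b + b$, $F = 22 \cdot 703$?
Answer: $-533068976$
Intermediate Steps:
$F = 15466$
$O{\left(b \right)} = b + b^{2}$ ($O{\left(b \right)} = b^{2} + b = b + b^{2}$)
$Y = 4189$
$13934 - \left(\left(-45 - -7985\right) + O{\left(138 \right)}\right) \left(Y + F\right) = 13934 - \left(\left(-45 - -7985\right) + 138 \left(1 + 138\right)\right) \left(4189 + 15466\right) = 13934 - \left(\left(-45 + 7985\right) + 138 \cdot 139\right) 19655 = 13934 - \left(7940 + 19182\right) 19655 = 13934 - 27122 \cdot 19655 = 13934 - 533082910 = -533068976$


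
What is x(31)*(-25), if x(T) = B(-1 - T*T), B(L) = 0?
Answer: 0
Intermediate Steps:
x(T) = 0
x(31)*(-25) = 0*(-25) = 0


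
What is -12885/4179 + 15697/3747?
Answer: 5772556/5219571 ≈ 1.1059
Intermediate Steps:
-12885/4179 + 15697/3747 = -12885*1/4179 + 15697*(1/3747) = -4295/1393 + 15697/3747 = 5772556/5219571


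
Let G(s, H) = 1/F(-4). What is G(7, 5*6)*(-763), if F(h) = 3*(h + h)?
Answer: 763/24 ≈ 31.792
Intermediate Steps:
F(h) = 6*h (F(h) = 3*(2*h) = 6*h)
G(s, H) = -1/24 (G(s, H) = 1/(6*(-4)) = 1/(-24) = -1/24)
G(7, 5*6)*(-763) = -1/24*(-763) = 763/24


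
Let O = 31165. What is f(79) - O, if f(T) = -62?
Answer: -31227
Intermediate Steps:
f(79) - O = -62 - 1*31165 = -62 - 31165 = -31227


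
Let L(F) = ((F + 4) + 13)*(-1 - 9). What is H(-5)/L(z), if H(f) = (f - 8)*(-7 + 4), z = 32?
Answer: -39/490 ≈ -0.079592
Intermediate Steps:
H(f) = 24 - 3*f (H(f) = (-8 + f)*(-3) = 24 - 3*f)
L(F) = -170 - 10*F (L(F) = ((4 + F) + 13)*(-10) = (17 + F)*(-10) = -170 - 10*F)
H(-5)/L(z) = (24 - 3*(-5))/(-170 - 10*32) = (24 + 15)/(-170 - 320) = 39/(-490) = 39*(-1/490) = -39/490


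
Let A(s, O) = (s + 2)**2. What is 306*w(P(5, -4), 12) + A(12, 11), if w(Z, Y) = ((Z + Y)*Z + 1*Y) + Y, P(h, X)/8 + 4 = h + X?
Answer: 95668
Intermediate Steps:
A(s, O) = (2 + s)**2
P(h, X) = -32 + 8*X + 8*h (P(h, X) = -32 + 8*(h + X) = -32 + 8*(X + h) = -32 + (8*X + 8*h) = -32 + 8*X + 8*h)
w(Z, Y) = 2*Y + Z*(Y + Z) (w(Z, Y) = ((Y + Z)*Z + Y) + Y = (Z*(Y + Z) + Y) + Y = (Y + Z*(Y + Z)) + Y = 2*Y + Z*(Y + Z))
306*w(P(5, -4), 12) + A(12, 11) = 306*((-32 + 8*(-4) + 8*5)**2 + 2*12 + 12*(-32 + 8*(-4) + 8*5)) + (2 + 12)**2 = 306*((-32 - 32 + 40)**2 + 24 + 12*(-32 - 32 + 40)) + 14**2 = 306*((-24)**2 + 24 + 12*(-24)) + 196 = 306*(576 + 24 - 288) + 196 = 306*312 + 196 = 95472 + 196 = 95668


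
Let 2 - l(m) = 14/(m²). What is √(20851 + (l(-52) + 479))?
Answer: √57681714/52 ≈ 146.05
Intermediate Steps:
l(m) = 2 - 14/m² (l(m) = 2 - 14/(m²) = 2 - 14/m²)
√(20851 + (l(-52) + 479)) = √(20851 + ((2 - 14/(-52)²) + 479)) = √(20851 + ((2 - 14*1/2704) + 479)) = √(20851 + ((2 - 7/1352) + 479)) = √(20851 + (2697/1352 + 479)) = √(20851 + 650305/1352) = √(28840857/1352) = √57681714/52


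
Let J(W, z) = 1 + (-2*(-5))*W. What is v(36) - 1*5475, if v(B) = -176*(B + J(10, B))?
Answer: -29587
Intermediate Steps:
J(W, z) = 1 + 10*W
v(B) = -17776 - 176*B (v(B) = -176*(B + (1 + 10*10)) = -176*(B + (1 + 100)) = -176*(B + 101) = -176*(101 + B) = -17776 - 176*B)
v(36) - 1*5475 = (-17776 - 176*36) - 1*5475 = (-17776 - 6336) - 5475 = -24112 - 5475 = -29587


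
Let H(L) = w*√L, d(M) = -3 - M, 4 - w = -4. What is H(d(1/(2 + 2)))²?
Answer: -208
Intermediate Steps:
w = 8 (w = 4 - 1*(-4) = 4 + 4 = 8)
H(L) = 8*√L
H(d(1/(2 + 2)))² = (8*√(-3 - 1/(2 + 2)))² = (8*√(-3 - 1/4))² = (8*√(-3 - 1*¼))² = (8*√(-3 - ¼))² = (8*√(-13/4))² = (8*(I*√13/2))² = (4*I*√13)² = -208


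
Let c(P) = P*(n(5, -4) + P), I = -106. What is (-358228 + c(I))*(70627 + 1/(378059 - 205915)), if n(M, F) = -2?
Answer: -150577006969265/6148 ≈ -2.4492e+10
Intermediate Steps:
c(P) = P*(-2 + P)
(-358228 + c(I))*(70627 + 1/(378059 - 205915)) = (-358228 - 106*(-2 - 106))*(70627 + 1/(378059 - 205915)) = (-358228 - 106*(-108))*(70627 + 1/172144) = (-358228 + 11448)*(70627 + 1/172144) = -346780*12158014289/172144 = -150577006969265/6148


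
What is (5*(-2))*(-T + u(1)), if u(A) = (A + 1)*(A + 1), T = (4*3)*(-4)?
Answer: -520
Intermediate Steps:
T = -48 (T = 12*(-4) = -48)
u(A) = (1 + A)**2 (u(A) = (1 + A)*(1 + A) = (1 + A)**2)
(5*(-2))*(-T + u(1)) = (5*(-2))*(-1*(-48) + (1 + 1)**2) = -10*(48 + 2**2) = -10*(48 + 4) = -10*52 = -520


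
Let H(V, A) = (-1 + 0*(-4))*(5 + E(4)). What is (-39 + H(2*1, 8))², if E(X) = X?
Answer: 2304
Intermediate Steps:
H(V, A) = -9 (H(V, A) = (-1 + 0*(-4))*(5 + 4) = (-1 + 0)*9 = -1*9 = -9)
(-39 + H(2*1, 8))² = (-39 - 9)² = (-48)² = 2304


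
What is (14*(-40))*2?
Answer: -1120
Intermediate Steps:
(14*(-40))*2 = -560*2 = -1120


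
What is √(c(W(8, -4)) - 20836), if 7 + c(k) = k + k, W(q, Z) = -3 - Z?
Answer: I*√20841 ≈ 144.36*I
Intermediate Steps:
c(k) = -7 + 2*k (c(k) = -7 + (k + k) = -7 + 2*k)
√(c(W(8, -4)) - 20836) = √((-7 + 2*(-3 - 1*(-4))) - 20836) = √((-7 + 2*(-3 + 4)) - 20836) = √((-7 + 2*1) - 20836) = √((-7 + 2) - 20836) = √(-5 - 20836) = √(-20841) = I*√20841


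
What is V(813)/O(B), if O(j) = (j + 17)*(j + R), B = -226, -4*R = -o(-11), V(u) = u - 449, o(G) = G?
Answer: 1456/191235 ≈ 0.0076137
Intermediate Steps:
V(u) = -449 + u
R = -11/4 (R = -(-1)*(-11)/4 = -¼*11 = -11/4 ≈ -2.7500)
O(j) = (17 + j)*(-11/4 + j) (O(j) = (j + 17)*(j - 11/4) = (17 + j)*(-11/4 + j))
V(813)/O(B) = (-449 + 813)/(-187/4 + (-226)² + (57/4)*(-226)) = 364/(-187/4 + 51076 - 6441/2) = 364/(191235/4) = 364*(4/191235) = 1456/191235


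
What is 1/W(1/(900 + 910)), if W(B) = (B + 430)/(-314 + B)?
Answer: -568339/778301 ≈ -0.73023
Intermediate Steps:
W(B) = (430 + B)/(-314 + B)
1/W(1/(900 + 910)) = 1/((430 + 1/(900 + 910))/(-314 + 1/(900 + 910))) = 1/((430 + 1/1810)/(-314 + 1/1810)) = 1/((778301/1810)/(-568339/1810)) = 1/(-1810/568339*778301/1810) = 1/(-778301/568339) = -568339/778301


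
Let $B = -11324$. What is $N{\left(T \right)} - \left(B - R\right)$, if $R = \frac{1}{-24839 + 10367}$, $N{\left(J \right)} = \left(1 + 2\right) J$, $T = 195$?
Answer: $\frac{172347047}{14472} \approx 11909.0$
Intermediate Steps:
$N{\left(J \right)} = 3 J$
$R = - \frac{1}{14472}$ ($R = \frac{1}{-14472} = - \frac{1}{14472} \approx -6.9099 \cdot 10^{-5}$)
$N{\left(T \right)} - \left(B - R\right) = 3 \cdot 195 - - \frac{163880927}{14472} = 585 + \left(- \frac{1}{14472} + 11324\right) = 585 + \frac{163880927}{14472} = \frac{172347047}{14472}$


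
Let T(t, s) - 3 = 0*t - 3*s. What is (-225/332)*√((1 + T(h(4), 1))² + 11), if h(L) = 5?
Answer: -225*√3/166 ≈ -2.3477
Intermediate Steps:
T(t, s) = 3 - 3*s (T(t, s) = 3 + (0*t - 3*s) = 3 + (0 - 3*s) = 3 - 3*s)
(-225/332)*√((1 + T(h(4), 1))² + 11) = (-225/332)*√((1 + (3 - 3*1))² + 11) = (-225*1/332)*√((1 + (3 - 3))² + 11) = -225*√((1 + 0)² + 11)/332 = -225*√(1² + 11)/332 = -225*√(1 + 11)/332 = -225*√3/166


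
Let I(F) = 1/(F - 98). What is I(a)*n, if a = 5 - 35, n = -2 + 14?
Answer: -3/32 ≈ -0.093750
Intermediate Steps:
n = 12
a = -30
I(F) = 1/(-98 + F)
I(a)*n = 12/(-98 - 30) = 12/(-128) = -1/128*12 = -3/32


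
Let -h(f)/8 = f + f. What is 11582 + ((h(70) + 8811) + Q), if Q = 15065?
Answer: 34338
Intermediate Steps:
h(f) = -16*f (h(f) = -8*(f + f) = -16*f)
11582 + ((h(70) + 8811) + Q) = 11582 + ((-16*70 + 8811) + 15065) = 11582 + ((-1120 + 8811) + 15065) = 11582 + (7691 + 15065) = 11582 + 22756 = 34338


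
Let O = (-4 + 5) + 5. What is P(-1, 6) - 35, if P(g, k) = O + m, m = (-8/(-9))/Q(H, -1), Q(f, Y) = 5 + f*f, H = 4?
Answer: -5473/189 ≈ -28.958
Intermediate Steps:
Q(f, Y) = 5 + f²
m = 8/189 (m = (-8/(-9))/(5 + 4²) = (-8*(-⅑))/(5 + 16) = (8/9)/21 = (8/9)*(1/21) = 8/189 ≈ 0.042328)
O = 6 (O = 1 + 5 = 6)
P(g, k) = 1142/189 (P(g, k) = 6 + 8/189 = 1142/189)
P(-1, 6) - 35 = 1142/189 - 35 = -5473/189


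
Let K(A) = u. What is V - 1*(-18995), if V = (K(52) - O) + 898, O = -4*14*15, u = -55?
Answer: 20678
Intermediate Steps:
K(A) = -55
O = -840 (O = -56*15 = -840)
V = 1683 (V = (-55 - 1*(-840)) + 898 = (-55 + 840) + 898 = 785 + 898 = 1683)
V - 1*(-18995) = 1683 - 1*(-18995) = 1683 + 18995 = 20678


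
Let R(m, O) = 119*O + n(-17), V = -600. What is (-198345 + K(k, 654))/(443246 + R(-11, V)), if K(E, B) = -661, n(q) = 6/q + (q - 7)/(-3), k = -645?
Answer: -1691551/3160756 ≈ -0.53517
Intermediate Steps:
n(q) = 7/3 + 6/q - q/3 (n(q) = 6/q + (-7 + q)*(-⅓) = 6/q + (7/3 - q/3) = 7/3 + 6/q - q/3)
R(m, O) = 130/17 + 119*O (R(m, O) = 119*O + (⅓)*(18 - 1*(-17)*(-7 - 17))/(-17) = 119*O + (⅓)*(-1/17)*(18 - 1*(-17)*(-24)) = 119*O + (⅓)*(-1/17)*(18 - 408) = 119*O + (⅓)*(-1/17)*(-390) = 119*O + 130/17 = 130/17 + 119*O)
(-198345 + K(k, 654))/(443246 + R(-11, V)) = (-198345 - 661)/(443246 + (130/17 + 119*(-600))) = -199006/(443246 + (130/17 - 71400)) = -199006/(443246 - 1213670/17) = -199006/6321512/17 = -199006*17/6321512 = -1691551/3160756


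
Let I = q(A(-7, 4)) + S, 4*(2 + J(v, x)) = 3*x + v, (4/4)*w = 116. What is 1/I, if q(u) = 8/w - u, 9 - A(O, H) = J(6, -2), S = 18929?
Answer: 29/548624 ≈ 5.2860e-5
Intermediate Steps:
w = 116
J(v, x) = -2 + v/4 + 3*x/4 (J(v, x) = -2 + (3*x + v)/4 = -2 + (v + 3*x)/4 = -2 + (v/4 + 3*x/4) = -2 + v/4 + 3*x/4)
A(O, H) = 11 (A(O, H) = 9 - (-2 + (¼)*6 + (¾)*(-2)) = 9 - (-2 + 3/2 - 3/2) = 9 - 1*(-2) = 9 + 2 = 11)
q(u) = 2/29 - u (q(u) = 8/116 - u = 8*(1/116) - u = 2/29 - u)
I = 548624/29 (I = (2/29 - 1*11) + 18929 = (2/29 - 11) + 18929 = -317/29 + 18929 = 548624/29 ≈ 18918.)
1/I = 1/(548624/29) = 29/548624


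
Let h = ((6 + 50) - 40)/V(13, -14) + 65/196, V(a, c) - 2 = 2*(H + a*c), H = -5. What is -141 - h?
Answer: -2575409/18228 ≈ -141.29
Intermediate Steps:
V(a, c) = -8 + 2*a*c (V(a, c) = 2 + 2*(-5 + a*c) = 2 + (-10 + 2*a*c) = -8 + 2*a*c)
h = 5261/18228 (h = ((6 + 50) - 40)/(-8 + 2*13*(-14)) + 65/196 = (56 - 40)/(-8 - 364) + 65*(1/196) = 16/(-372) + 65/196 = 16*(-1/372) + 65/196 = -4/93 + 65/196 = 5261/18228 ≈ 0.28862)
-141 - h = -141 - 1*5261/18228 = -141 - 5261/18228 = -2575409/18228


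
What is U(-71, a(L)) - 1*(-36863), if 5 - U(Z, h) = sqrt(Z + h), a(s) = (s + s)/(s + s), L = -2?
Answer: 36868 - I*sqrt(70) ≈ 36868.0 - 8.3666*I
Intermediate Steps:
a(s) = 1 (a(s) = (2*s)/((2*s)) = (2*s)*(1/(2*s)) = 1)
U(Z, h) = 5 - sqrt(Z + h)
U(-71, a(L)) - 1*(-36863) = (5 - sqrt(-71 + 1)) - 1*(-36863) = (5 - sqrt(-70)) + 36863 = (5 - I*sqrt(70)) + 36863 = 36868 - I*sqrt(70)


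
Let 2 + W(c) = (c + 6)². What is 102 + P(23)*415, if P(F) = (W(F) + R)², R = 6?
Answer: 296320477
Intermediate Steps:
W(c) = -2 + (6 + c)² (W(c) = -2 + (c + 6)² = -2 + (6 + c)²)
P(F) = (4 + (6 + F)²)² (P(F) = ((-2 + (6 + F)²) + 6)² = (4 + (6 + F)²)²)
102 + P(23)*415 = 102 + (4 + (6 + 23)²)²*415 = 102 + (4 + 29²)²*415 = 102 + (4 + 841)²*415 = 102 + 845²*415 = 102 + 714025*415 = 102 + 296320375 = 296320477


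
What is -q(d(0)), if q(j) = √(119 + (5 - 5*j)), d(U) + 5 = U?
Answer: -√149 ≈ -12.207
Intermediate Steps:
d(U) = -5 + U
q(j) = √(124 - 5*j)
-q(d(0)) = -√(124 - 5*(-5 + 0)) = -√(124 - 5*(-5)) = -√(124 + 25) = -√149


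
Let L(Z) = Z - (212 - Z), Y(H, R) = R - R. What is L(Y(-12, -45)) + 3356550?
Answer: 3356338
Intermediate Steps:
Y(H, R) = 0
L(Z) = -212 + 2*Z (L(Z) = Z + (-212 + Z) = -212 + 2*Z)
L(Y(-12, -45)) + 3356550 = (-212 + 2*0) + 3356550 = (-212 + 0) + 3356550 = -212 + 3356550 = 3356338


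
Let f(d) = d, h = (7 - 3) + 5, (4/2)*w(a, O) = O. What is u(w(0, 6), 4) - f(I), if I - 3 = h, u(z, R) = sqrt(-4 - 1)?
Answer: -12 + I*sqrt(5) ≈ -12.0 + 2.2361*I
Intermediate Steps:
w(a, O) = O/2
u(z, R) = I*sqrt(5) (u(z, R) = sqrt(-5) = I*sqrt(5))
h = 9 (h = 4 + 5 = 9)
I = 12 (I = 3 + 9 = 12)
u(w(0, 6), 4) - f(I) = I*sqrt(5) - 1*12 = I*sqrt(5) - 12 = -12 + I*sqrt(5)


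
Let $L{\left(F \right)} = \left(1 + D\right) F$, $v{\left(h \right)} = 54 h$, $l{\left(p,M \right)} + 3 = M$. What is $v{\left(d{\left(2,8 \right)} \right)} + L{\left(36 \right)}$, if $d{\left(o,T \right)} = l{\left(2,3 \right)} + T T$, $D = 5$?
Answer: $3672$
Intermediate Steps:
$l{\left(p,M \right)} = -3 + M$
$d{\left(o,T \right)} = T^{2}$ ($d{\left(o,T \right)} = \left(-3 + 3\right) + T T = 0 + T^{2} = T^{2}$)
$L{\left(F \right)} = 6 F$ ($L{\left(F \right)} = \left(1 + 5\right) F = 6 F$)
$v{\left(d{\left(2,8 \right)} \right)} + L{\left(36 \right)} = 54 \cdot 8^{2} + 6 \cdot 36 = 54 \cdot 64 + 216 = 3456 + 216 = 3672$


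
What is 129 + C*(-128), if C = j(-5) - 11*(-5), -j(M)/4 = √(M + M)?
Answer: -6911 + 512*I*√10 ≈ -6911.0 + 1619.1*I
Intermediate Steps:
j(M) = -4*√2*√M (j(M) = -4*√(M + M) = -4*√2*√M)
C = 55 - 4*I*√10 (C = -4*√2*√(-5) - 11*(-5) = -4*√2*I*√5 - 1*(-55) = -4*I*√10 + 55 = 55 - 4*I*√10 ≈ 55.0 - 12.649*I)
129 + C*(-128) = 129 + (55 - 4*I*√10)*(-128) = 129 + (-7040 + 512*I*√10) = -6911 + 512*I*√10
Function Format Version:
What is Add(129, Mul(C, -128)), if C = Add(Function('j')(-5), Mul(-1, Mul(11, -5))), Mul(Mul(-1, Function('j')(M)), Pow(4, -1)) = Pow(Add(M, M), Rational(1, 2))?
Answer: Add(-6911, Mul(512, I, Pow(10, Rational(1, 2)))) ≈ Add(-6911.0, Mul(1619.1, I))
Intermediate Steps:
Function('j')(M) = Mul(-4, Pow(2, Rational(1, 2)), Pow(M, Rational(1, 2))) (Function('j')(M) = Mul(-4, Pow(Add(M, M), Rational(1, 2))) = Mul(-4, Pow(Mul(2, M), Rational(1, 2))) = Mul(-4, Mul(Pow(2, Rational(1, 2)), Pow(M, Rational(1, 2)))) = Mul(-4, Pow(2, Rational(1, 2)), Pow(M, Rational(1, 2))))
C = Add(55, Mul(-4, I, Pow(10, Rational(1, 2)))) (C = Add(Mul(-4, Pow(2, Rational(1, 2)), Pow(-5, Rational(1, 2))), Mul(-1, Mul(11, -5))) = Add(Mul(-4, Pow(2, Rational(1, 2)), Mul(I, Pow(5, Rational(1, 2)))), Mul(-1, -55)) = Add(Mul(-4, I, Pow(10, Rational(1, 2))), 55) = Add(55, Mul(-4, I, Pow(10, Rational(1, 2)))) ≈ Add(55.000, Mul(-12.649, I)))
Add(129, Mul(C, -128)) = Add(129, Mul(Add(55, Mul(-4, I, Pow(10, Rational(1, 2)))), -128)) = Add(129, Add(-7040, Mul(512, I, Pow(10, Rational(1, 2))))) = Add(-6911, Mul(512, I, Pow(10, Rational(1, 2))))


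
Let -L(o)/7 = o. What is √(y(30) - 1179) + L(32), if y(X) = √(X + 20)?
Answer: -224 + I*√(1179 - 5*√2) ≈ -224.0 + 34.233*I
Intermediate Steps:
y(X) = √(20 + X)
L(o) = -7*o
√(y(30) - 1179) + L(32) = √(√(20 + 30) - 1179) - 7*32 = √(√50 - 1179) - 224 = √(5*√2 - 1179) - 224 = √(-1179 + 5*√2) - 224 = -224 + √(-1179 + 5*√2)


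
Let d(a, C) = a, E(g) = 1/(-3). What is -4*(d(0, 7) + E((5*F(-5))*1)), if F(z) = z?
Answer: 4/3 ≈ 1.3333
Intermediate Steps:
E(g) = -⅓
-4*(d(0, 7) + E((5*F(-5))*1)) = -4*(0 - ⅓) = -4*(-⅓) = 4/3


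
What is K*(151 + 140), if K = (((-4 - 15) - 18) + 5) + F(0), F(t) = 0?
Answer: -9312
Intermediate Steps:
K = -32 (K = (((-4 - 15) - 18) + 5) + 0 = ((-19 - 18) + 5) + 0 = (-37 + 5) + 0 = -32 + 0 = -32)
K*(151 + 140) = -32*(151 + 140) = -32*291 = -9312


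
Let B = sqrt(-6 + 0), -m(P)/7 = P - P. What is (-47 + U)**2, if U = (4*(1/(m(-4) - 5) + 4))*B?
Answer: 20569/25 - 7144*I*sqrt(6)/5 ≈ 822.76 - 3499.8*I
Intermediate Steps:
m(P) = 0 (m(P) = -7*(P - P) = -7*0 = 0)
B = I*sqrt(6) (B = sqrt(-6) = I*sqrt(6) ≈ 2.4495*I)
U = 76*I*sqrt(6)/5 (U = (4*(1/(0 - 5) + 4))*(I*sqrt(6)) = (4*(1/(-5) + 4))*(I*sqrt(6)) = (4*(-1/5 + 4))*(I*sqrt(6)) = (4*(19/5))*(I*sqrt(6)) = 76*(I*sqrt(6))/5 = 76*I*sqrt(6)/5 ≈ 37.232*I)
(-47 + U)**2 = (-47 + 76*I*sqrt(6)/5)**2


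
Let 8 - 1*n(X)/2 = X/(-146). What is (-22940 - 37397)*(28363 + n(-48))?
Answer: -124995275603/73 ≈ -1.7123e+9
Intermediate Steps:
n(X) = 16 + X/73 (n(X) = 16 - 2*X/(-146) = 16 - 2*X*(-1)/146 = 16 - (-1)*X/73 = 16 + X/73)
(-22940 - 37397)*(28363 + n(-48)) = (-22940 - 37397)*(28363 + (16 + (1/73)*(-48))) = -60337*(28363 + (16 - 48/73)) = -60337*(28363 + 1120/73) = -60337*2071619/73 = -124995275603/73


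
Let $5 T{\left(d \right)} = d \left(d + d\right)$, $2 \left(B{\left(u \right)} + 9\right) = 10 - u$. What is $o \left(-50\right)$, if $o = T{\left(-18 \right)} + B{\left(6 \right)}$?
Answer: $-6130$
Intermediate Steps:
$B{\left(u \right)} = -4 - \frac{u}{2}$ ($B{\left(u \right)} = -9 + \frac{10 - u}{2} = -9 - \left(-5 + \frac{u}{2}\right) = -4 - \frac{u}{2}$)
$T{\left(d \right)} = \frac{2 d^{2}}{5}$ ($T{\left(d \right)} = \frac{d \left(d + d\right)}{5} = \frac{d 2 d}{5} = \frac{2 d^{2}}{5}$)
$o = \frac{613}{5}$ ($o = \frac{2 \left(-18\right)^{2}}{5} - 7 = \frac{2}{5} \cdot 324 - 7 = \frac{648}{5} - 7 = \frac{613}{5} \approx 122.6$)
$o \left(-50\right) = \frac{613}{5} \left(-50\right) = -6130$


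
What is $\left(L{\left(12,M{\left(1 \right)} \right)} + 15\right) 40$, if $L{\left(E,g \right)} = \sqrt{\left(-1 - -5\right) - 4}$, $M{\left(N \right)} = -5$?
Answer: $600$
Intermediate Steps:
$L{\left(E,g \right)} = 0$ ($L{\left(E,g \right)} = \sqrt{\left(-1 + 5\right) - 4} = \sqrt{4 - 4} = \sqrt{0} = 0$)
$\left(L{\left(12,M{\left(1 \right)} \right)} + 15\right) 40 = \left(0 + 15\right) 40 = 15 \cdot 40 = 600$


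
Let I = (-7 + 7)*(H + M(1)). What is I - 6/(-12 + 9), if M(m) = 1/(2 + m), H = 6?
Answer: 2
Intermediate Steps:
I = 0 (I = (-7 + 7)*(6 + 1/(2 + 1)) = 0*(6 + 1/3) = 0*(6 + ⅓) = 0*(19/3) = 0)
I - 6/(-12 + 9) = 0 - 6/(-12 + 9) = 0 - 6/(-3) = 0 - 6*(-⅓) = 0 + 2 = 2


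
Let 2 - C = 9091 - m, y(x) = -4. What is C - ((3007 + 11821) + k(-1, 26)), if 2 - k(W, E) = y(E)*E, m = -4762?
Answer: -28785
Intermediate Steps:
k(W, E) = 2 + 4*E (k(W, E) = 2 - (-4)*E = 2 + 4*E)
C = -13851 (C = 2 - (9091 - 1*(-4762)) = 2 - (9091 + 4762) = 2 - 1*13853 = 2 - 13853 = -13851)
C - ((3007 + 11821) + k(-1, 26)) = -13851 - ((3007 + 11821) + (2 + 4*26)) = -13851 - (14828 + (2 + 104)) = -13851 - (14828 + 106) = -13851 - 1*14934 = -13851 - 14934 = -28785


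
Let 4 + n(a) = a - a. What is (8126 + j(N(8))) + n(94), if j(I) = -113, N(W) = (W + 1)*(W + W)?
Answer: 8009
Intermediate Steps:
n(a) = -4 (n(a) = -4 + (a - a) = -4 + 0 = -4)
N(W) = 2*W*(1 + W) (N(W) = (1 + W)*(2*W) = 2*W*(1 + W))
(8126 + j(N(8))) + n(94) = (8126 - 113) - 4 = 8013 - 4 = 8009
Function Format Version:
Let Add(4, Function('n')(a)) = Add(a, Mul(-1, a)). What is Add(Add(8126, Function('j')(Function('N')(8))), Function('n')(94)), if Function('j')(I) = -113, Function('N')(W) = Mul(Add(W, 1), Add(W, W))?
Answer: 8009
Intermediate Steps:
Function('n')(a) = -4 (Function('n')(a) = Add(-4, Add(a, Mul(-1, a))) = Add(-4, 0) = -4)
Function('N')(W) = Mul(2, W, Add(1, W)) (Function('N')(W) = Mul(Add(1, W), Mul(2, W)) = Mul(2, W, Add(1, W)))
Add(Add(8126, Function('j')(Function('N')(8))), Function('n')(94)) = Add(Add(8126, -113), -4) = Add(8013, -4) = 8009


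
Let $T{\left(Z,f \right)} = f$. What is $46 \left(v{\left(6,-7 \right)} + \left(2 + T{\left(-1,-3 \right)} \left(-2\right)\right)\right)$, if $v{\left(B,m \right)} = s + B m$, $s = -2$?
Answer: $-1656$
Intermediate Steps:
$v{\left(B,m \right)} = -2 + B m$
$46 \left(v{\left(6,-7 \right)} + \left(2 + T{\left(-1,-3 \right)} \left(-2\right)\right)\right) = 46 \left(\left(-2 + 6 \left(-7\right)\right) + \left(2 - -6\right)\right) = 46 \left(\left(-2 - 42\right) + \left(2 + 6\right)\right) = 46 \left(-44 + 8\right) = 46 \left(-36\right) = -1656$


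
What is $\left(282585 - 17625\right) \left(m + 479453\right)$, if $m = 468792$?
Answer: $251246995200$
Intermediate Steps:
$\left(282585 - 17625\right) \left(m + 479453\right) = \left(282585 - 17625\right) \left(468792 + 479453\right) = \left(282585 - 17625\right) 948245 = 264960 \cdot 948245 = 251246995200$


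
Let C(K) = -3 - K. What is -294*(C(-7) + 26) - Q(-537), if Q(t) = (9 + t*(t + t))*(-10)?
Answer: 5758650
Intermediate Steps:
Q(t) = -90 - 20*t² (Q(t) = (9 + t*(2*t))*(-10) = (9 + 2*t²)*(-10) = -90 - 20*t²)
-294*(C(-7) + 26) - Q(-537) = -294*((-3 - 1*(-7)) + 26) - (-90 - 20*(-537)²) = -294*((-3 + 7) + 26) - (-90 - 20*288369) = -294*(4 + 26) - (-90 - 5767380) = -294*30 - 1*(-5767470) = -8820 + 5767470 = 5758650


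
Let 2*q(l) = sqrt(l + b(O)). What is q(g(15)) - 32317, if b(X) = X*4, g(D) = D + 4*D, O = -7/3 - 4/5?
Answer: -32317 + sqrt(14055)/30 ≈ -32313.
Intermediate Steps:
O = -47/15 (O = -7*1/3 - 4*1/5 = -7/3 - 4/5 = -47/15 ≈ -3.1333)
g(D) = 5*D
b(X) = 4*X
q(l) = sqrt(-188/15 + l)/2 (q(l) = sqrt(l + 4*(-47/15))/2 = sqrt(l - 188/15)/2 = sqrt(-188/15 + l)/2)
q(g(15)) - 32317 = sqrt(-2820 + 225*(5*15))/30 - 32317 = sqrt(-2820 + 225*75)/30 - 32317 = sqrt(-2820 + 16875)/30 - 32317 = sqrt(14055)/30 - 32317 = -32317 + sqrt(14055)/30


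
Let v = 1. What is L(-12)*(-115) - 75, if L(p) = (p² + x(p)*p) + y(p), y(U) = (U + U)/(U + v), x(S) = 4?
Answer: -125025/11 ≈ -11366.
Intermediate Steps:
y(U) = 2*U/(1 + U) (y(U) = (U + U)/(U + 1) = (2*U)/(1 + U) = 2*U/(1 + U))
L(p) = p² + 4*p + 2*p/(1 + p) (L(p) = (p² + 4*p) + 2*p/(1 + p) = p² + 4*p + 2*p/(1 + p))
L(-12)*(-115) - 75 = -12*(2 + (1 - 12)*(4 - 12))/(1 - 12)*(-115) - 75 = -12*(2 - 11*(-8))/(-11)*(-115) - 75 = -12*(-1/11)*(2 + 88)*(-115) - 75 = -12*(-1/11)*90*(-115) - 75 = (1080/11)*(-115) - 75 = -124200/11 - 75 = -125025/11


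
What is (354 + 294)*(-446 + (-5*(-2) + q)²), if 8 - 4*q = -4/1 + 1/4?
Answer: -5777487/32 ≈ -1.8055e+5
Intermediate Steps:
q = 47/16 (q = 2 - (-4/1 + 1/4)/4 = 2 - (-4*1 + 1*(¼))/4 = 2 - (-4 + ¼)/4 = 2 - ¼*(-15/4) = 2 + 15/16 = 47/16 ≈ 2.9375)
(354 + 294)*(-446 + (-5*(-2) + q)²) = (354 + 294)*(-446 + (-5*(-2) + 47/16)²) = 648*(-446 + (10 + 47/16)²) = 648*(-446 + (207/16)²) = 648*(-446 + 42849/256) = 648*(-71327/256) = -5777487/32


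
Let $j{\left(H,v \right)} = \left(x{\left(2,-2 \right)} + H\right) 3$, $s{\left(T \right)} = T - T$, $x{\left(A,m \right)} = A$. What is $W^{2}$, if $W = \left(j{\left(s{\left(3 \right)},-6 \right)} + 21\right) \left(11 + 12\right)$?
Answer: $385641$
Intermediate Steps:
$s{\left(T \right)} = 0$
$j{\left(H,v \right)} = 6 + 3 H$ ($j{\left(H,v \right)} = \left(2 + H\right) 3 = 6 + 3 H$)
$W = 621$ ($W = \left(\left(6 + 3 \cdot 0\right) + 21\right) \left(11 + 12\right) = \left(\left(6 + 0\right) + 21\right) 23 = \left(6 + 21\right) 23 = 27 \cdot 23 = 621$)
$W^{2} = 621^{2} = 385641$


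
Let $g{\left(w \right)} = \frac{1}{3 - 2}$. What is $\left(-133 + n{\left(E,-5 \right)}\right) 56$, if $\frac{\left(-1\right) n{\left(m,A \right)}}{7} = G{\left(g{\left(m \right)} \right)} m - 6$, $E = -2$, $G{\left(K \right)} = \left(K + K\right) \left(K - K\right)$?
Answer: $-5096$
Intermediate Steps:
$g{\left(w \right)} = 1$ ($g{\left(w \right)} = 1^{-1} = 1$)
$G{\left(K \right)} = 0$ ($G{\left(K \right)} = 2 K 0 = 0$)
$n{\left(m,A \right)} = 42$ ($n{\left(m,A \right)} = - 7 \left(0 m - 6\right) = - 7 \left(0 - 6\right) = \left(-7\right) \left(-6\right) = 42$)
$\left(-133 + n{\left(E,-5 \right)}\right) 56 = \left(-133 + 42\right) 56 = \left(-91\right) 56 = -5096$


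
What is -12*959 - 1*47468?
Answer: -58976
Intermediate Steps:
-12*959 - 1*47468 = -11508 - 47468 = -58976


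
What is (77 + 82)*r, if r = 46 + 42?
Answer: 13992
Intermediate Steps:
r = 88
(77 + 82)*r = (77 + 82)*88 = 159*88 = 13992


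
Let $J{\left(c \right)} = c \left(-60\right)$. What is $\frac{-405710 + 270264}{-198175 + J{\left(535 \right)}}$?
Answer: $\frac{135446}{230275} \approx 0.58819$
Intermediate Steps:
$J{\left(c \right)} = - 60 c$
$\frac{-405710 + 270264}{-198175 + J{\left(535 \right)}} = \frac{-405710 + 270264}{-198175 - 32100} = - \frac{135446}{-198175 - 32100} = - \frac{135446}{-230275} = \left(-135446\right) \left(- \frac{1}{230275}\right) = \frac{135446}{230275}$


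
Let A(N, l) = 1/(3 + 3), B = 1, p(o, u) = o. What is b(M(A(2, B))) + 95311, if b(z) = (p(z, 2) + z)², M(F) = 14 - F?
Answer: 864688/9 ≈ 96077.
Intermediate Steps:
A(N, l) = ⅙ (A(N, l) = 1/6 = ⅙)
b(z) = 4*z² (b(z) = (z + z)² = (2*z)² = 4*z²)
b(M(A(2, B))) + 95311 = 4*(14 - 1*⅙)² + 95311 = 4*(14 - ⅙)² + 95311 = 4*(83/6)² + 95311 = 4*(6889/36) + 95311 = 6889/9 + 95311 = 864688/9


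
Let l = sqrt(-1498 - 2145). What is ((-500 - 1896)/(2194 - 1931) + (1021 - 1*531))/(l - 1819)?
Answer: -115028103/435581126 - 63237*I*sqrt(3643)/435581126 ≈ -0.26408 - 0.0087626*I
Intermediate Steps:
l = I*sqrt(3643) (l = sqrt(-3643) = I*sqrt(3643) ≈ 60.357*I)
((-500 - 1896)/(2194 - 1931) + (1021 - 1*531))/(l - 1819) = ((-500 - 1896)/(2194 - 1931) + (1021 - 1*531))/(I*sqrt(3643) - 1819) = (-2396/263 + (1021 - 531))/(-1819 + I*sqrt(3643)) = (-2396*1/263 + 490)/(-1819 + I*sqrt(3643)) = (-2396/263 + 490)/(-1819 + I*sqrt(3643)) = 126474/(263*(-1819 + I*sqrt(3643)))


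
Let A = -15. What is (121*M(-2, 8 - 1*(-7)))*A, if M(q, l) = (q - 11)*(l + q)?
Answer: 306735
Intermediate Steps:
M(q, l) = (-11 + q)*(l + q)
(121*M(-2, 8 - 1*(-7)))*A = (121*((-2)**2 - 11*(8 - 1*(-7)) - 11*(-2) + (8 - 1*(-7))*(-2)))*(-15) = (121*(4 - 11*(8 + 7) + 22 + (8 + 7)*(-2)))*(-15) = (121*(4 - 11*15 + 22 + 15*(-2)))*(-15) = (121*(4 - 165 + 22 - 30))*(-15) = (121*(-169))*(-15) = -20449*(-15) = 306735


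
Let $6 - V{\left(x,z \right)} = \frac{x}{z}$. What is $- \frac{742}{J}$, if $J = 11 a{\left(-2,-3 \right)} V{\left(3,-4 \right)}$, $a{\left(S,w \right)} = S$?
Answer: $\frac{1484}{297} \approx 4.9966$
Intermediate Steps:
$V{\left(x,z \right)} = 6 - \frac{x}{z}$
$J = - \frac{297}{2}$ ($J = 11 \left(-2\right) \left(6 - \frac{3}{-4}\right) = - 22 \left(6 - 3 \left(- \frac{1}{4}\right)\right) = - 22 \left(6 + \frac{3}{4}\right) = \left(-22\right) \frac{27}{4} = - \frac{297}{2} \approx -148.5$)
$- \frac{742}{J} = - \frac{742}{- \frac{297}{2}} = \left(-742\right) \left(- \frac{2}{297}\right) = \frac{1484}{297}$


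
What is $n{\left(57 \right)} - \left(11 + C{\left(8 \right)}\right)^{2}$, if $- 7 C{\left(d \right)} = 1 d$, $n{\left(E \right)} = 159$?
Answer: $\frac{3030}{49} \approx 61.837$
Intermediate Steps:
$C{\left(d \right)} = - \frac{d}{7}$ ($C{\left(d \right)} = - \frac{1 d}{7} = - \frac{d}{7}$)
$n{\left(57 \right)} - \left(11 + C{\left(8 \right)}\right)^{2} = 159 - \left(11 - \frac{8}{7}\right)^{2} = 159 - \left(\frac{69}{7}\right)^{2} = 159 - \frac{4761}{49} = \frac{3030}{49}$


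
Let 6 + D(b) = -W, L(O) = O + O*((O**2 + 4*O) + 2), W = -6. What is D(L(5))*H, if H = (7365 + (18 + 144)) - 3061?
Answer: 0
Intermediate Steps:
L(O) = O + O*(2 + O**2 + 4*O)
D(b) = 0 (D(b) = -6 - 1*(-6) = -6 + 6 = 0)
H = 4466 (H = (7365 + 162) - 3061 = 7527 - 3061 = 4466)
D(L(5))*H = 0*4466 = 0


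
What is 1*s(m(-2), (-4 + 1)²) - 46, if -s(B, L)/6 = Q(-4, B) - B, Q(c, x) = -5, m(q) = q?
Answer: -28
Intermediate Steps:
s(B, L) = 30 + 6*B (s(B, L) = -6*(-5 - B) = 30 + 6*B)
1*s(m(-2), (-4 + 1)²) - 46 = 1*(30 + 6*(-2)) - 46 = 1*(30 - 12) - 46 = 1*18 - 46 = 18 - 46 = -28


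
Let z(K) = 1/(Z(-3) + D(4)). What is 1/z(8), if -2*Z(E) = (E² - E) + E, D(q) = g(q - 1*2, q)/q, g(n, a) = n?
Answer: -4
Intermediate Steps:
D(q) = (-2 + q)/q (D(q) = (q - 1*2)/q = (q - 2)/q = (-2 + q)/q)
Z(E) = -E²/2 (Z(E) = -((E² - E) + E)/2 = -E²/2)
z(K) = -¼ (z(K) = 1/(-½*(-3)² + (-2 + 4)/4) = 1/(-½*9 + (¼)*2) = 1/(-9/2 + ½) = 1/(-4) = -¼)
1/z(8) = 1/(-¼) = -4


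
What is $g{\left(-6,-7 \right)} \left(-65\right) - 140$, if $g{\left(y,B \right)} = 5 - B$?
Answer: $-920$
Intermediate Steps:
$g{\left(-6,-7 \right)} \left(-65\right) - 140 = \left(5 - -7\right) \left(-65\right) - 140 = \left(5 + 7\right) \left(-65\right) - 140 = 12 \left(-65\right) - 140 = -780 - 140 = -920$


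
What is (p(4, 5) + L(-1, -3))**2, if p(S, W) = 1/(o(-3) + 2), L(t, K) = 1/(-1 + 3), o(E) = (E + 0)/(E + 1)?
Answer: 121/196 ≈ 0.61735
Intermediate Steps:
o(E) = E/(1 + E)
L(t, K) = 1/2
p(S, W) = 2/7 (p(S, W) = 1/(-3/(1 - 3) + 2) = 1/(-3/(-2) + 2) = 1/(-3*(-1/2) + 2) = 1/(3/2 + 2) = 1/(7/2) = 2/7)
(p(4, 5) + L(-1, -3))**2 = (2/7 + 1/2)**2 = (11/14)**2 = 121/196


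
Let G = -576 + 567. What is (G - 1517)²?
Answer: 2328676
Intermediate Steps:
G = -9
(G - 1517)² = (-9 - 1517)² = (-1526)² = 2328676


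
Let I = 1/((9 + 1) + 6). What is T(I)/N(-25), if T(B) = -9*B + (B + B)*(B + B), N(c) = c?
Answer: 7/320 ≈ 0.021875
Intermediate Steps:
I = 1/16 (I = 1/(10 + 6) = 1/16 ≈ 0.062500)
T(B) = -9*B + 4*B² (T(B) = -9*B + (2*B)*(2*B) = -9*B + 4*B²)
T(I)/N(-25) = ((-9 + 4*(1/16))/16)/(-25) = ((-9 + ¼)/16)*(-1/25) = ((1/16)*(-35/4))*(-1/25) = -35/64*(-1/25) = 7/320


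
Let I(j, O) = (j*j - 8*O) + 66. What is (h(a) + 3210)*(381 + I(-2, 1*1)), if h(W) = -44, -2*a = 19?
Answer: 1402538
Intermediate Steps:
a = -19/2 (a = -½*19 = -19/2 ≈ -9.5000)
I(j, O) = 66 + j² - 8*O (I(j, O) = (j² - 8*O) + 66 = 66 + j² - 8*O)
(h(a) + 3210)*(381 + I(-2, 1*1)) = (-44 + 3210)*(381 + (66 + (-2)² - 8)) = 3166*(381 + (66 + 4 - 8*1)) = 3166*(381 + (66 + 4 - 8)) = 3166*(381 + 62) = 3166*443 = 1402538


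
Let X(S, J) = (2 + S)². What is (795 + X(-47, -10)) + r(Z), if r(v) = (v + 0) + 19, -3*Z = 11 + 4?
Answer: 2834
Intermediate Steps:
Z = -5 (Z = -(11 + 4)/3 = -⅓*15 = -5)
r(v) = 19 + v (r(v) = v + 19 = 19 + v)
(795 + X(-47, -10)) + r(Z) = (795 + (2 - 47)²) + (19 - 5) = (795 + (-45)²) + 14 = (795 + 2025) + 14 = 2820 + 14 = 2834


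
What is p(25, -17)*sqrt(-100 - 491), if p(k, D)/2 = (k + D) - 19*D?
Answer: 662*I*sqrt(591) ≈ 16094.0*I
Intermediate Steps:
p(k, D) = -36*D + 2*k (p(k, D) = 2*((k + D) - 19*D) = 2*((D + k) - 19*D) = 2*(k - 18*D) = -36*D + 2*k)
p(25, -17)*sqrt(-100 - 491) = (-36*(-17) + 2*25)*sqrt(-100 - 491) = (612 + 50)*sqrt(-591) = 662*(I*sqrt(591)) = 662*I*sqrt(591)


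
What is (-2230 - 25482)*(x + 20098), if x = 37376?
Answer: -1592719488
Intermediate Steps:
(-2230 - 25482)*(x + 20098) = (-2230 - 25482)*(37376 + 20098) = -27712*57474 = -1592719488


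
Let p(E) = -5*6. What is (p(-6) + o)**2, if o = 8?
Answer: 484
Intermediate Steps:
p(E) = -30
(p(-6) + o)**2 = (-30 + 8)**2 = (-22)**2 = 484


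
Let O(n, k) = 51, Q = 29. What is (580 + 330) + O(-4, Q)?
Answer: 961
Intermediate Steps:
(580 + 330) + O(-4, Q) = (580 + 330) + 51 = 910 + 51 = 961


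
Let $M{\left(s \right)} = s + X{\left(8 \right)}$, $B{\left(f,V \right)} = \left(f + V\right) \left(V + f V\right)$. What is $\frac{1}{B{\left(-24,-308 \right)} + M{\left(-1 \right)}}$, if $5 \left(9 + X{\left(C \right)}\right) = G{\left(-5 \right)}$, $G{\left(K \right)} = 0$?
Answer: $- \frac{1}{2351898} \approx -4.2519 \cdot 10^{-7}$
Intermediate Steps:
$X{\left(C \right)} = -9$ ($X{\left(C \right)} = -9 + \frac{1}{5} \cdot 0 = -9 + 0 = -9$)
$B{\left(f,V \right)} = \left(V + f\right) \left(V + V f\right)$
$M{\left(s \right)} = -9 + s$ ($M{\left(s \right)} = s - 9 = -9 + s$)
$\frac{1}{B{\left(-24,-308 \right)} + M{\left(-1 \right)}} = \frac{1}{- 308 \left(-308 - 24 + \left(-24\right)^{2} - -7392\right) - 10} = \frac{1}{- 308 \left(-308 - 24 + 576 + 7392\right) - 10} = \frac{1}{\left(-308\right) 7636 - 10} = \frac{1}{-2351888 - 10} = \frac{1}{-2351898} = - \frac{1}{2351898}$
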